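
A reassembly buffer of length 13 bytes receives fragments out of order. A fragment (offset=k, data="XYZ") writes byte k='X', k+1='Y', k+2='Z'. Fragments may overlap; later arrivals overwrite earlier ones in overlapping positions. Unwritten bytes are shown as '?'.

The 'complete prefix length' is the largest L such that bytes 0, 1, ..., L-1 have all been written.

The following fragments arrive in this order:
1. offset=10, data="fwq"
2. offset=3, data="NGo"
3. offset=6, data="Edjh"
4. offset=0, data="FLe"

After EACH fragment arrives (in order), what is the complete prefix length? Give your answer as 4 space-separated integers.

Fragment 1: offset=10 data="fwq" -> buffer=??????????fwq -> prefix_len=0
Fragment 2: offset=3 data="NGo" -> buffer=???NGo????fwq -> prefix_len=0
Fragment 3: offset=6 data="Edjh" -> buffer=???NGoEdjhfwq -> prefix_len=0
Fragment 4: offset=0 data="FLe" -> buffer=FLeNGoEdjhfwq -> prefix_len=13

Answer: 0 0 0 13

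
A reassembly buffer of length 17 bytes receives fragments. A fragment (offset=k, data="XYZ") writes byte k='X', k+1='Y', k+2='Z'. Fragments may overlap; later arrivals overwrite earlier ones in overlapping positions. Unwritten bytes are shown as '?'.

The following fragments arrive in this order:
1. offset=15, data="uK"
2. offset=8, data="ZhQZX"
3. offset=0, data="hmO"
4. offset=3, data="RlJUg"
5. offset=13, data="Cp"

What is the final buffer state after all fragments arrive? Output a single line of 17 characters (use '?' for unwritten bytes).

Fragment 1: offset=15 data="uK" -> buffer=???????????????uK
Fragment 2: offset=8 data="ZhQZX" -> buffer=????????ZhQZX??uK
Fragment 3: offset=0 data="hmO" -> buffer=hmO?????ZhQZX??uK
Fragment 4: offset=3 data="RlJUg" -> buffer=hmORlJUgZhQZX??uK
Fragment 5: offset=13 data="Cp" -> buffer=hmORlJUgZhQZXCpuK

Answer: hmORlJUgZhQZXCpuK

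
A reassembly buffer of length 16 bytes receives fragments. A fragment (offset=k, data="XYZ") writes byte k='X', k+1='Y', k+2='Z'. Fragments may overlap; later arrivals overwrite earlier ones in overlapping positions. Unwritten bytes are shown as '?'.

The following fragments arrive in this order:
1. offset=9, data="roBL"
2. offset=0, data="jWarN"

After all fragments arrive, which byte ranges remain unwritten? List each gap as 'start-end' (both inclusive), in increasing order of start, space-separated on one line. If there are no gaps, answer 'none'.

Fragment 1: offset=9 len=4
Fragment 2: offset=0 len=5
Gaps: 5-8 13-15

Answer: 5-8 13-15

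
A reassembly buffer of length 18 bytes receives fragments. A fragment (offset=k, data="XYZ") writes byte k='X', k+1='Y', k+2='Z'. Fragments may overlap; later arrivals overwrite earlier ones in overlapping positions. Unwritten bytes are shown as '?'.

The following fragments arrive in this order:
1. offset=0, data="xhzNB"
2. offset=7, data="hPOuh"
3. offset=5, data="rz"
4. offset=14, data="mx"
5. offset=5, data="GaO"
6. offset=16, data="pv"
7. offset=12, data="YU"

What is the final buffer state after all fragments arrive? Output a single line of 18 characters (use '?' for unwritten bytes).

Answer: xhzNBGaOPOuhYUmxpv

Derivation:
Fragment 1: offset=0 data="xhzNB" -> buffer=xhzNB?????????????
Fragment 2: offset=7 data="hPOuh" -> buffer=xhzNB??hPOuh??????
Fragment 3: offset=5 data="rz" -> buffer=xhzNBrzhPOuh??????
Fragment 4: offset=14 data="mx" -> buffer=xhzNBrzhPOuh??mx??
Fragment 5: offset=5 data="GaO" -> buffer=xhzNBGaOPOuh??mx??
Fragment 6: offset=16 data="pv" -> buffer=xhzNBGaOPOuh??mxpv
Fragment 7: offset=12 data="YU" -> buffer=xhzNBGaOPOuhYUmxpv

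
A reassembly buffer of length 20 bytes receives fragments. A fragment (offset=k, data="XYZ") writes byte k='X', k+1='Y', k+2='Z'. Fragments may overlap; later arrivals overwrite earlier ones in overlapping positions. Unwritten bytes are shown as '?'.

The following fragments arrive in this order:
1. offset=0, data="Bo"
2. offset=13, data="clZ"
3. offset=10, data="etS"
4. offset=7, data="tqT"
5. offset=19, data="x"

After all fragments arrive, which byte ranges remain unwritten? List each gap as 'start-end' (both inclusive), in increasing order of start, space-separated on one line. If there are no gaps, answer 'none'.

Answer: 2-6 16-18

Derivation:
Fragment 1: offset=0 len=2
Fragment 2: offset=13 len=3
Fragment 3: offset=10 len=3
Fragment 4: offset=7 len=3
Fragment 5: offset=19 len=1
Gaps: 2-6 16-18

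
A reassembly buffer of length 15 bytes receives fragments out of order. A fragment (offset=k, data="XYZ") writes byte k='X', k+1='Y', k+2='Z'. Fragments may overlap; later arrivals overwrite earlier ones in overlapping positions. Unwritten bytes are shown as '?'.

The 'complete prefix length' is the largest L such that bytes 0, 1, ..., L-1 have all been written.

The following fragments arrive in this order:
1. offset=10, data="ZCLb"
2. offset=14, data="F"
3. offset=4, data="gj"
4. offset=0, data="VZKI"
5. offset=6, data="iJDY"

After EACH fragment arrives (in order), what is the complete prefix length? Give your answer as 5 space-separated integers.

Answer: 0 0 0 6 15

Derivation:
Fragment 1: offset=10 data="ZCLb" -> buffer=??????????ZCLb? -> prefix_len=0
Fragment 2: offset=14 data="F" -> buffer=??????????ZCLbF -> prefix_len=0
Fragment 3: offset=4 data="gj" -> buffer=????gj????ZCLbF -> prefix_len=0
Fragment 4: offset=0 data="VZKI" -> buffer=VZKIgj????ZCLbF -> prefix_len=6
Fragment 5: offset=6 data="iJDY" -> buffer=VZKIgjiJDYZCLbF -> prefix_len=15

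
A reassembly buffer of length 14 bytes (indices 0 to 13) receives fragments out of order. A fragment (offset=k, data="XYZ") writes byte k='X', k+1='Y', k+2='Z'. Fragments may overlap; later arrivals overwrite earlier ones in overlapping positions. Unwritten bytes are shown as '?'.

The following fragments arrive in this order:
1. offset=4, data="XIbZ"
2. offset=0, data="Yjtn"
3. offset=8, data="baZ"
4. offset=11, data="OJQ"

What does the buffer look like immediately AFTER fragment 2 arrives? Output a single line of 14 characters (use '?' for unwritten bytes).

Answer: YjtnXIbZ??????

Derivation:
Fragment 1: offset=4 data="XIbZ" -> buffer=????XIbZ??????
Fragment 2: offset=0 data="Yjtn" -> buffer=YjtnXIbZ??????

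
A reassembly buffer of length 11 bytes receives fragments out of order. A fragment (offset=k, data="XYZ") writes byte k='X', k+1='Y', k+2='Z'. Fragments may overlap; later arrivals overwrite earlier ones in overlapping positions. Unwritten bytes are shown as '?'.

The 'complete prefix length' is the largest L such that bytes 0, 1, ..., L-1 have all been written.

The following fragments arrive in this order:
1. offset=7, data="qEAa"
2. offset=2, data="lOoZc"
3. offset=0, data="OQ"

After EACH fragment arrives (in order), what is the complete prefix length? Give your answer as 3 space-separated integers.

Fragment 1: offset=7 data="qEAa" -> buffer=???????qEAa -> prefix_len=0
Fragment 2: offset=2 data="lOoZc" -> buffer=??lOoZcqEAa -> prefix_len=0
Fragment 3: offset=0 data="OQ" -> buffer=OQlOoZcqEAa -> prefix_len=11

Answer: 0 0 11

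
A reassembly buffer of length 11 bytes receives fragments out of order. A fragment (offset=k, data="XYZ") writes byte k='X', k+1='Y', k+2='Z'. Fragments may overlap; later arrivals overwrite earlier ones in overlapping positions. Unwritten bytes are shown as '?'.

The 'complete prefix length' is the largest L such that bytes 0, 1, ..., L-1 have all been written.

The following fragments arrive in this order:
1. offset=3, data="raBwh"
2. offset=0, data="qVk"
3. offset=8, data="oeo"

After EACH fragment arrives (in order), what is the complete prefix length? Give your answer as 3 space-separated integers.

Fragment 1: offset=3 data="raBwh" -> buffer=???raBwh??? -> prefix_len=0
Fragment 2: offset=0 data="qVk" -> buffer=qVkraBwh??? -> prefix_len=8
Fragment 3: offset=8 data="oeo" -> buffer=qVkraBwhoeo -> prefix_len=11

Answer: 0 8 11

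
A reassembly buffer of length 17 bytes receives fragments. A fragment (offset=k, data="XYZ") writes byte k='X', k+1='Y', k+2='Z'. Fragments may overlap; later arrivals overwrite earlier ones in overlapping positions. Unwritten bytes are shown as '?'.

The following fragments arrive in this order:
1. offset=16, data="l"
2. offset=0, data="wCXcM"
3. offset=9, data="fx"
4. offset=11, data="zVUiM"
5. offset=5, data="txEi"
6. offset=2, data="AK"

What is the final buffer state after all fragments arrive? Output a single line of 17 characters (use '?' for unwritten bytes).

Fragment 1: offset=16 data="l" -> buffer=????????????????l
Fragment 2: offset=0 data="wCXcM" -> buffer=wCXcM???????????l
Fragment 3: offset=9 data="fx" -> buffer=wCXcM????fx?????l
Fragment 4: offset=11 data="zVUiM" -> buffer=wCXcM????fxzVUiMl
Fragment 5: offset=5 data="txEi" -> buffer=wCXcMtxEifxzVUiMl
Fragment 6: offset=2 data="AK" -> buffer=wCAKMtxEifxzVUiMl

Answer: wCAKMtxEifxzVUiMl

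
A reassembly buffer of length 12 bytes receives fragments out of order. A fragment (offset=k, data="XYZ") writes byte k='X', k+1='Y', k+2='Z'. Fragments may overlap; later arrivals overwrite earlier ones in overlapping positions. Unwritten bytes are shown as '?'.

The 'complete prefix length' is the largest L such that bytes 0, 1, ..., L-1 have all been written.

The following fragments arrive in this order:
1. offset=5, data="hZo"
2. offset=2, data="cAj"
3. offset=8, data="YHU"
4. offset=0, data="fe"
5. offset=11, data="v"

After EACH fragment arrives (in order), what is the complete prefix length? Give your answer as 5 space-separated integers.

Answer: 0 0 0 11 12

Derivation:
Fragment 1: offset=5 data="hZo" -> buffer=?????hZo???? -> prefix_len=0
Fragment 2: offset=2 data="cAj" -> buffer=??cAjhZo???? -> prefix_len=0
Fragment 3: offset=8 data="YHU" -> buffer=??cAjhZoYHU? -> prefix_len=0
Fragment 4: offset=0 data="fe" -> buffer=fecAjhZoYHU? -> prefix_len=11
Fragment 5: offset=11 data="v" -> buffer=fecAjhZoYHUv -> prefix_len=12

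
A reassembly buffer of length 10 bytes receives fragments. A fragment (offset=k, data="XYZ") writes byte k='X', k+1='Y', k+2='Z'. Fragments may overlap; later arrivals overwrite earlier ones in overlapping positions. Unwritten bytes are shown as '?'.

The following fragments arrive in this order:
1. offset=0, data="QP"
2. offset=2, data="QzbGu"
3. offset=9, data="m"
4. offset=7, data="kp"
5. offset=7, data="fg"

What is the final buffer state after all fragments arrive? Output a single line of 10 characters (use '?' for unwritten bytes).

Answer: QPQzbGufgm

Derivation:
Fragment 1: offset=0 data="QP" -> buffer=QP????????
Fragment 2: offset=2 data="QzbGu" -> buffer=QPQzbGu???
Fragment 3: offset=9 data="m" -> buffer=QPQzbGu??m
Fragment 4: offset=7 data="kp" -> buffer=QPQzbGukpm
Fragment 5: offset=7 data="fg" -> buffer=QPQzbGufgm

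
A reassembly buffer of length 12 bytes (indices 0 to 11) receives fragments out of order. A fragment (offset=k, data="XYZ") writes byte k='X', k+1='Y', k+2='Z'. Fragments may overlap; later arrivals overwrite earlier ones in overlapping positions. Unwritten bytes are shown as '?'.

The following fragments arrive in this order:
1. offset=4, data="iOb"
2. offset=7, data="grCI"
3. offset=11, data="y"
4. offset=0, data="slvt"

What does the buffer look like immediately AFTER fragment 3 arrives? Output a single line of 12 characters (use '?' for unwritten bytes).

Answer: ????iObgrCIy

Derivation:
Fragment 1: offset=4 data="iOb" -> buffer=????iOb?????
Fragment 2: offset=7 data="grCI" -> buffer=????iObgrCI?
Fragment 3: offset=11 data="y" -> buffer=????iObgrCIy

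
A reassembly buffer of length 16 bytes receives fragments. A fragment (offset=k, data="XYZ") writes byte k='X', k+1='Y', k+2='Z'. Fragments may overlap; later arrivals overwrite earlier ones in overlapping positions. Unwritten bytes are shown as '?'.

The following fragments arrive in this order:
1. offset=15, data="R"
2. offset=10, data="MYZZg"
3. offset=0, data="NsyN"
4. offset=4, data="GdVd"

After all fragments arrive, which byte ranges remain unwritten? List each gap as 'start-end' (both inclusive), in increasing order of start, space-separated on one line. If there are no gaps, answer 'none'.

Fragment 1: offset=15 len=1
Fragment 2: offset=10 len=5
Fragment 3: offset=0 len=4
Fragment 4: offset=4 len=4
Gaps: 8-9

Answer: 8-9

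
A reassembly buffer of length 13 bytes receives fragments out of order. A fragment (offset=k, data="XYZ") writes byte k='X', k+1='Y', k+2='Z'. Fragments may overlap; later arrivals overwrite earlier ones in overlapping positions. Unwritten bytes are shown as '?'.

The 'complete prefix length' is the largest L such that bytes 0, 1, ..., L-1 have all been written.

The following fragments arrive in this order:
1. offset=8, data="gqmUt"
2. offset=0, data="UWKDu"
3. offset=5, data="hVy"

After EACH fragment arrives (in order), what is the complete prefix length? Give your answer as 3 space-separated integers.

Fragment 1: offset=8 data="gqmUt" -> buffer=????????gqmUt -> prefix_len=0
Fragment 2: offset=0 data="UWKDu" -> buffer=UWKDu???gqmUt -> prefix_len=5
Fragment 3: offset=5 data="hVy" -> buffer=UWKDuhVygqmUt -> prefix_len=13

Answer: 0 5 13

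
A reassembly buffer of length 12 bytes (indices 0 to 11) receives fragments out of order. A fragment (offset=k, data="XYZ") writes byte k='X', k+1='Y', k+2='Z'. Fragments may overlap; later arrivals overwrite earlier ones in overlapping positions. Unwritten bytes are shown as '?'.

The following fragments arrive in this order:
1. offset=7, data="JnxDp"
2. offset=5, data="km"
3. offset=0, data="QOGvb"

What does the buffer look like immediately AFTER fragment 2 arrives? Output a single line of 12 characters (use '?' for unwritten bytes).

Fragment 1: offset=7 data="JnxDp" -> buffer=???????JnxDp
Fragment 2: offset=5 data="km" -> buffer=?????kmJnxDp

Answer: ?????kmJnxDp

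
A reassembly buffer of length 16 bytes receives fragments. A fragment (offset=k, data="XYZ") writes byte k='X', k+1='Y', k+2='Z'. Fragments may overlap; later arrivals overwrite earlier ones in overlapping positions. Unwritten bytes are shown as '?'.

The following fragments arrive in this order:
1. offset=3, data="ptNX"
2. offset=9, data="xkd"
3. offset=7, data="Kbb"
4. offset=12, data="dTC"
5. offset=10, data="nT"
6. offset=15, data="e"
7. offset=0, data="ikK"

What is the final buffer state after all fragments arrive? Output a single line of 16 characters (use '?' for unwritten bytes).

Answer: ikKptNXKbbnTdTCe

Derivation:
Fragment 1: offset=3 data="ptNX" -> buffer=???ptNX?????????
Fragment 2: offset=9 data="xkd" -> buffer=???ptNX??xkd????
Fragment 3: offset=7 data="Kbb" -> buffer=???ptNXKbbkd????
Fragment 4: offset=12 data="dTC" -> buffer=???ptNXKbbkddTC?
Fragment 5: offset=10 data="nT" -> buffer=???ptNXKbbnTdTC?
Fragment 6: offset=15 data="e" -> buffer=???ptNXKbbnTdTCe
Fragment 7: offset=0 data="ikK" -> buffer=ikKptNXKbbnTdTCe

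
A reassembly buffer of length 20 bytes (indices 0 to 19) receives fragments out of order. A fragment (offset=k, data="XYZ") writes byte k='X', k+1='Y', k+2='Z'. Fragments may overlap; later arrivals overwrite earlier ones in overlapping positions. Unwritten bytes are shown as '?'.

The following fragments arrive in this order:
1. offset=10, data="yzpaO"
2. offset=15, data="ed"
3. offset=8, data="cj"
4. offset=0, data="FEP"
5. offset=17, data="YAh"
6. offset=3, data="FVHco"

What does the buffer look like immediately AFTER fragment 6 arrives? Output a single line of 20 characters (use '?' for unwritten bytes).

Fragment 1: offset=10 data="yzpaO" -> buffer=??????????yzpaO?????
Fragment 2: offset=15 data="ed" -> buffer=??????????yzpaOed???
Fragment 3: offset=8 data="cj" -> buffer=????????cjyzpaOed???
Fragment 4: offset=0 data="FEP" -> buffer=FEP?????cjyzpaOed???
Fragment 5: offset=17 data="YAh" -> buffer=FEP?????cjyzpaOedYAh
Fragment 6: offset=3 data="FVHco" -> buffer=FEPFVHcocjyzpaOedYAh

Answer: FEPFVHcocjyzpaOedYAh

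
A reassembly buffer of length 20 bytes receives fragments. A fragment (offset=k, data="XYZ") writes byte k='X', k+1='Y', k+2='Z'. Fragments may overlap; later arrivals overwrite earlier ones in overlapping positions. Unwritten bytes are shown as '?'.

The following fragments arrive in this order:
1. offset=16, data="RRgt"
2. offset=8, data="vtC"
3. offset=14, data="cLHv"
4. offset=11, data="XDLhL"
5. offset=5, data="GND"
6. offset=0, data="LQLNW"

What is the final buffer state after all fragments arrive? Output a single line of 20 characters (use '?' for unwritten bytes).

Fragment 1: offset=16 data="RRgt" -> buffer=????????????????RRgt
Fragment 2: offset=8 data="vtC" -> buffer=????????vtC?????RRgt
Fragment 3: offset=14 data="cLHv" -> buffer=????????vtC???cLHvgt
Fragment 4: offset=11 data="XDLhL" -> buffer=????????vtCXDLhLHvgt
Fragment 5: offset=5 data="GND" -> buffer=?????GNDvtCXDLhLHvgt
Fragment 6: offset=0 data="LQLNW" -> buffer=LQLNWGNDvtCXDLhLHvgt

Answer: LQLNWGNDvtCXDLhLHvgt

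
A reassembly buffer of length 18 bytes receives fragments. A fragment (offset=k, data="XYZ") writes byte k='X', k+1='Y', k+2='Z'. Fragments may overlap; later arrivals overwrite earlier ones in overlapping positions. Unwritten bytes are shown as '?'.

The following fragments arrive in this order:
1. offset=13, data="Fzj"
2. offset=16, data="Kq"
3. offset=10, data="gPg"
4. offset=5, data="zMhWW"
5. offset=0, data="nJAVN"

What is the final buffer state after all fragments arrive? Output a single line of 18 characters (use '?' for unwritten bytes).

Fragment 1: offset=13 data="Fzj" -> buffer=?????????????Fzj??
Fragment 2: offset=16 data="Kq" -> buffer=?????????????FzjKq
Fragment 3: offset=10 data="gPg" -> buffer=??????????gPgFzjKq
Fragment 4: offset=5 data="zMhWW" -> buffer=?????zMhWWgPgFzjKq
Fragment 5: offset=0 data="nJAVN" -> buffer=nJAVNzMhWWgPgFzjKq

Answer: nJAVNzMhWWgPgFzjKq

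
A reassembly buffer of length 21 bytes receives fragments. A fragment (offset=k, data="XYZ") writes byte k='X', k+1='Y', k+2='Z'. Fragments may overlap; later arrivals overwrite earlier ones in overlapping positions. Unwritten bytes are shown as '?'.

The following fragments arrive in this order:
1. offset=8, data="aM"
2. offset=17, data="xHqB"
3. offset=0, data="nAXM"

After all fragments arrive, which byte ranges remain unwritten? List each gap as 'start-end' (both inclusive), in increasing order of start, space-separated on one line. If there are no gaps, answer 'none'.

Answer: 4-7 10-16

Derivation:
Fragment 1: offset=8 len=2
Fragment 2: offset=17 len=4
Fragment 3: offset=0 len=4
Gaps: 4-7 10-16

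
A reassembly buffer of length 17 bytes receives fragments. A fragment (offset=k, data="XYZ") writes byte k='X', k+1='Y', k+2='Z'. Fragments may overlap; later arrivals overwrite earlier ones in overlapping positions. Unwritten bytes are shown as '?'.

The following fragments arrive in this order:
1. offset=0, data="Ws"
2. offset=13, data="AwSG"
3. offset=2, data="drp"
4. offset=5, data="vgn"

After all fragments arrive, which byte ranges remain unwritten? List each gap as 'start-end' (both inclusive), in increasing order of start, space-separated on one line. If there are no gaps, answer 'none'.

Fragment 1: offset=0 len=2
Fragment 2: offset=13 len=4
Fragment 3: offset=2 len=3
Fragment 4: offset=5 len=3
Gaps: 8-12

Answer: 8-12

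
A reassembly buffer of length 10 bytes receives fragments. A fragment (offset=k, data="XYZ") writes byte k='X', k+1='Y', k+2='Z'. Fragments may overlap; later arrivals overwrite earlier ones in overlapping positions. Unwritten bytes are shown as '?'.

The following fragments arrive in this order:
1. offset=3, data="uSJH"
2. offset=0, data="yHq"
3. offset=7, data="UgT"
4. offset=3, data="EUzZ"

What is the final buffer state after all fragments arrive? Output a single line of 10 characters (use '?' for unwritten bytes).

Fragment 1: offset=3 data="uSJH" -> buffer=???uSJH???
Fragment 2: offset=0 data="yHq" -> buffer=yHquSJH???
Fragment 3: offset=7 data="UgT" -> buffer=yHquSJHUgT
Fragment 4: offset=3 data="EUzZ" -> buffer=yHqEUzZUgT

Answer: yHqEUzZUgT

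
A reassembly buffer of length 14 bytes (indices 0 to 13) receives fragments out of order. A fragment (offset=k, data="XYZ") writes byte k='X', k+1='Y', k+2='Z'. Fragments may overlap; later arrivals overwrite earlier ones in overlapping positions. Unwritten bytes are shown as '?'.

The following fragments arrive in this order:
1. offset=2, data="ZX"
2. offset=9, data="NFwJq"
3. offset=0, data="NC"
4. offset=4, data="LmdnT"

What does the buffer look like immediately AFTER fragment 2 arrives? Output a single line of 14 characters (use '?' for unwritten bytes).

Answer: ??ZX?????NFwJq

Derivation:
Fragment 1: offset=2 data="ZX" -> buffer=??ZX??????????
Fragment 2: offset=9 data="NFwJq" -> buffer=??ZX?????NFwJq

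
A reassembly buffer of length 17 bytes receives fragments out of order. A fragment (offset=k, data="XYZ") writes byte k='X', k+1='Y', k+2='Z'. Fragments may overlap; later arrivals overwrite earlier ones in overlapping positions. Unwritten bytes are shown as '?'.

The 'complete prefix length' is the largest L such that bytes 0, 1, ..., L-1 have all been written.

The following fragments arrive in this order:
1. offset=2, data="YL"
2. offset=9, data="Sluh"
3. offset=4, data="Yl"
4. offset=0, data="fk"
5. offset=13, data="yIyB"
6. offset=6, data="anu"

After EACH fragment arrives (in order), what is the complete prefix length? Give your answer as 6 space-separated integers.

Fragment 1: offset=2 data="YL" -> buffer=??YL????????????? -> prefix_len=0
Fragment 2: offset=9 data="Sluh" -> buffer=??YL?????Sluh???? -> prefix_len=0
Fragment 3: offset=4 data="Yl" -> buffer=??YLYl???Sluh???? -> prefix_len=0
Fragment 4: offset=0 data="fk" -> buffer=fkYLYl???Sluh???? -> prefix_len=6
Fragment 5: offset=13 data="yIyB" -> buffer=fkYLYl???SluhyIyB -> prefix_len=6
Fragment 6: offset=6 data="anu" -> buffer=fkYLYlanuSluhyIyB -> prefix_len=17

Answer: 0 0 0 6 6 17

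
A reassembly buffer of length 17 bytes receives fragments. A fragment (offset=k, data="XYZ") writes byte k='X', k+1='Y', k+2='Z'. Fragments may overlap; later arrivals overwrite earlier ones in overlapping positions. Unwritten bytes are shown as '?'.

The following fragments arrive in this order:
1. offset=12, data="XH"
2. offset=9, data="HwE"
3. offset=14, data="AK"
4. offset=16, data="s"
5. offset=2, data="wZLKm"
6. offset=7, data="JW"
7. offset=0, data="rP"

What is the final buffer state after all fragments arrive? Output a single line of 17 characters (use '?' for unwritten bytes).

Fragment 1: offset=12 data="XH" -> buffer=????????????XH???
Fragment 2: offset=9 data="HwE" -> buffer=?????????HwEXH???
Fragment 3: offset=14 data="AK" -> buffer=?????????HwEXHAK?
Fragment 4: offset=16 data="s" -> buffer=?????????HwEXHAKs
Fragment 5: offset=2 data="wZLKm" -> buffer=??wZLKm??HwEXHAKs
Fragment 6: offset=7 data="JW" -> buffer=??wZLKmJWHwEXHAKs
Fragment 7: offset=0 data="rP" -> buffer=rPwZLKmJWHwEXHAKs

Answer: rPwZLKmJWHwEXHAKs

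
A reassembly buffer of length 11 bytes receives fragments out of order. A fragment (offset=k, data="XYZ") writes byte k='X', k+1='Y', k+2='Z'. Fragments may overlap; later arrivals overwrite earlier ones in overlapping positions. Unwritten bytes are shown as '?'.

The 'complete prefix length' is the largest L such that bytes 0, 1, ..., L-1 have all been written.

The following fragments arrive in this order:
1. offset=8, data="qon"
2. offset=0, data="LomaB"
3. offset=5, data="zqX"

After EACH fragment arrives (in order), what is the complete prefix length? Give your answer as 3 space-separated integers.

Fragment 1: offset=8 data="qon" -> buffer=????????qon -> prefix_len=0
Fragment 2: offset=0 data="LomaB" -> buffer=LomaB???qon -> prefix_len=5
Fragment 3: offset=5 data="zqX" -> buffer=LomaBzqXqon -> prefix_len=11

Answer: 0 5 11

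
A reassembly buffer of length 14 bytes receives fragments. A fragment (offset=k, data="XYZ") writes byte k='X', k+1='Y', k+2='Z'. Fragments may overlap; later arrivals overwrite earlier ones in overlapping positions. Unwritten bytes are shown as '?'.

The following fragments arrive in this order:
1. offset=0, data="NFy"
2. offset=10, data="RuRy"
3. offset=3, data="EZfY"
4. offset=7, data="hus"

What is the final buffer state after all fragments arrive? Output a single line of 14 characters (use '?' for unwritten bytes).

Answer: NFyEZfYhusRuRy

Derivation:
Fragment 1: offset=0 data="NFy" -> buffer=NFy???????????
Fragment 2: offset=10 data="RuRy" -> buffer=NFy???????RuRy
Fragment 3: offset=3 data="EZfY" -> buffer=NFyEZfY???RuRy
Fragment 4: offset=7 data="hus" -> buffer=NFyEZfYhusRuRy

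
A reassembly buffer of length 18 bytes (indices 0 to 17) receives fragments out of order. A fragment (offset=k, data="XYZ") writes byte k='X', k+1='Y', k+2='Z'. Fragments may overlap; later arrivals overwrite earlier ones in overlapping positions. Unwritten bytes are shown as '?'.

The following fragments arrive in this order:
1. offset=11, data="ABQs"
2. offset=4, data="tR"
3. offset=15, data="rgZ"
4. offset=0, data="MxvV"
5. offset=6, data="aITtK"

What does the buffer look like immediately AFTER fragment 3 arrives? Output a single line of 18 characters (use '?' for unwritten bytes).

Answer: ????tR?????ABQsrgZ

Derivation:
Fragment 1: offset=11 data="ABQs" -> buffer=???????????ABQs???
Fragment 2: offset=4 data="tR" -> buffer=????tR?????ABQs???
Fragment 3: offset=15 data="rgZ" -> buffer=????tR?????ABQsrgZ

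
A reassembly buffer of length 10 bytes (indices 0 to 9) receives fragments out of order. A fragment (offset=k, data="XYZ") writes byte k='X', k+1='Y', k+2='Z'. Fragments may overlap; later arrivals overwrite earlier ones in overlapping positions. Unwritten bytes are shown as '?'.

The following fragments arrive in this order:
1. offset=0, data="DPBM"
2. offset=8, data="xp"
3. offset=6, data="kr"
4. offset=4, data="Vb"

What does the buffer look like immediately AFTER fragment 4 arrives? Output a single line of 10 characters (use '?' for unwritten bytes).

Fragment 1: offset=0 data="DPBM" -> buffer=DPBM??????
Fragment 2: offset=8 data="xp" -> buffer=DPBM????xp
Fragment 3: offset=6 data="kr" -> buffer=DPBM??krxp
Fragment 4: offset=4 data="Vb" -> buffer=DPBMVbkrxp

Answer: DPBMVbkrxp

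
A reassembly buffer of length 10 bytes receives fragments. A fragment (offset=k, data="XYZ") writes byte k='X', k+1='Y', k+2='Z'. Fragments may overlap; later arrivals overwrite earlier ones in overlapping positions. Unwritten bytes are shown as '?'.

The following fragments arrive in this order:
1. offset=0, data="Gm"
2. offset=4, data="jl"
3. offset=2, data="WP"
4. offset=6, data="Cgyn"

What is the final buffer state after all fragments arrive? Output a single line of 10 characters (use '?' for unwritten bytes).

Answer: GmWPjlCgyn

Derivation:
Fragment 1: offset=0 data="Gm" -> buffer=Gm????????
Fragment 2: offset=4 data="jl" -> buffer=Gm??jl????
Fragment 3: offset=2 data="WP" -> buffer=GmWPjl????
Fragment 4: offset=6 data="Cgyn" -> buffer=GmWPjlCgyn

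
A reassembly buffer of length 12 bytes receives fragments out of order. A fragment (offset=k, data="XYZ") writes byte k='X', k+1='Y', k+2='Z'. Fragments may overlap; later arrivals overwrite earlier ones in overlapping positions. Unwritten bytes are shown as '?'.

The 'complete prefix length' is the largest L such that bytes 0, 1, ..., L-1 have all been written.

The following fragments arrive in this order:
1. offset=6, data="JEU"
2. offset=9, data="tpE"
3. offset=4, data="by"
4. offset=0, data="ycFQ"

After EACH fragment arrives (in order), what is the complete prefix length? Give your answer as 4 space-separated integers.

Fragment 1: offset=6 data="JEU" -> buffer=??????JEU??? -> prefix_len=0
Fragment 2: offset=9 data="tpE" -> buffer=??????JEUtpE -> prefix_len=0
Fragment 3: offset=4 data="by" -> buffer=????byJEUtpE -> prefix_len=0
Fragment 4: offset=0 data="ycFQ" -> buffer=ycFQbyJEUtpE -> prefix_len=12

Answer: 0 0 0 12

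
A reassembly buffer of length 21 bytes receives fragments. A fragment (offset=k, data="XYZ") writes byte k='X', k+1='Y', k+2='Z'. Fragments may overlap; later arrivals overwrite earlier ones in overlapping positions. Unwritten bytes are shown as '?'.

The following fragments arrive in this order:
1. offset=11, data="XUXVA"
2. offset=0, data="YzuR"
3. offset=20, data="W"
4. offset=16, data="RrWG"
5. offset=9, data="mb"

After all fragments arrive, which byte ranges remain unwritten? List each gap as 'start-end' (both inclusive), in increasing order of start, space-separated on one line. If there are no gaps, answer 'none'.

Fragment 1: offset=11 len=5
Fragment 2: offset=0 len=4
Fragment 3: offset=20 len=1
Fragment 4: offset=16 len=4
Fragment 5: offset=9 len=2
Gaps: 4-8

Answer: 4-8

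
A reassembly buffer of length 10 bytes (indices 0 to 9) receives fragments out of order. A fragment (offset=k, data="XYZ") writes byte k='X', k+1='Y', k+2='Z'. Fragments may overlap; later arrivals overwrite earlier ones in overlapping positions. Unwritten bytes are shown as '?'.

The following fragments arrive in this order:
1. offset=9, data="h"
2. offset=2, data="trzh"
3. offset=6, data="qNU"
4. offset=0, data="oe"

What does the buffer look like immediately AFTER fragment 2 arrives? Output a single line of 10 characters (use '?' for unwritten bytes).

Fragment 1: offset=9 data="h" -> buffer=?????????h
Fragment 2: offset=2 data="trzh" -> buffer=??trzh???h

Answer: ??trzh???h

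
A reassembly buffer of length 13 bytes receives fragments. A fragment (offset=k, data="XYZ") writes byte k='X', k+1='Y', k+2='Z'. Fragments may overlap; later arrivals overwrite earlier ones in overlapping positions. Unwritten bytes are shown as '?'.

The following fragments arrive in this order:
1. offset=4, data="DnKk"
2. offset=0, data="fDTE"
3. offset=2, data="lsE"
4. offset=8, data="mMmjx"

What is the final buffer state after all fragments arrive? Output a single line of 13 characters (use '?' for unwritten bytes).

Answer: fDlsEnKkmMmjx

Derivation:
Fragment 1: offset=4 data="DnKk" -> buffer=????DnKk?????
Fragment 2: offset=0 data="fDTE" -> buffer=fDTEDnKk?????
Fragment 3: offset=2 data="lsE" -> buffer=fDlsEnKk?????
Fragment 4: offset=8 data="mMmjx" -> buffer=fDlsEnKkmMmjx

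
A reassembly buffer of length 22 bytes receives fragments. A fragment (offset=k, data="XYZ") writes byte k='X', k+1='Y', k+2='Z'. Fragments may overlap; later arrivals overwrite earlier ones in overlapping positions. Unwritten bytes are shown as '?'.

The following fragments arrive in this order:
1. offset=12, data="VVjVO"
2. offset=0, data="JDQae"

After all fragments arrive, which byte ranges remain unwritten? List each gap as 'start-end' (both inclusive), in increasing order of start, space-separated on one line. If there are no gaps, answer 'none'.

Answer: 5-11 17-21

Derivation:
Fragment 1: offset=12 len=5
Fragment 2: offset=0 len=5
Gaps: 5-11 17-21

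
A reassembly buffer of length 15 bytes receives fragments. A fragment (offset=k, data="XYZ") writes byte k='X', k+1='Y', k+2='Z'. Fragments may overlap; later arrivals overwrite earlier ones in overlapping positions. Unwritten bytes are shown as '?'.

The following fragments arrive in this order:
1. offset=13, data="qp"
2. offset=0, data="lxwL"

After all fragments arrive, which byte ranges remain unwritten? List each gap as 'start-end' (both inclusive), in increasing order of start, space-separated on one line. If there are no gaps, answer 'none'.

Fragment 1: offset=13 len=2
Fragment 2: offset=0 len=4
Gaps: 4-12

Answer: 4-12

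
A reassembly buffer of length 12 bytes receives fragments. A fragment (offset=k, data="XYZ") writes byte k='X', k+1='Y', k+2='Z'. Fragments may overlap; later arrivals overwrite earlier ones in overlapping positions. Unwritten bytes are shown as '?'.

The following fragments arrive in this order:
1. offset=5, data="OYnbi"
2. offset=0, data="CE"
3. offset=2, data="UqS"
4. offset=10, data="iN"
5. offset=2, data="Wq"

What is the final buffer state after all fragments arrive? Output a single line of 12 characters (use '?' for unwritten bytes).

Fragment 1: offset=5 data="OYnbi" -> buffer=?????OYnbi??
Fragment 2: offset=0 data="CE" -> buffer=CE???OYnbi??
Fragment 3: offset=2 data="UqS" -> buffer=CEUqSOYnbi??
Fragment 4: offset=10 data="iN" -> buffer=CEUqSOYnbiiN
Fragment 5: offset=2 data="Wq" -> buffer=CEWqSOYnbiiN

Answer: CEWqSOYnbiiN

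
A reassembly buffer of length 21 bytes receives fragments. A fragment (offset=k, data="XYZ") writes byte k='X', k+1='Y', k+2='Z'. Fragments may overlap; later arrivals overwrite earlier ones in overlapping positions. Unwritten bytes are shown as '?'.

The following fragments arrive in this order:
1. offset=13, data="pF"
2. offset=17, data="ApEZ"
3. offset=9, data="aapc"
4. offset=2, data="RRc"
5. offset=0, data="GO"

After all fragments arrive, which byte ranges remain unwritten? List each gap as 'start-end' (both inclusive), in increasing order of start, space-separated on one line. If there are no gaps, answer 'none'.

Answer: 5-8 15-16

Derivation:
Fragment 1: offset=13 len=2
Fragment 2: offset=17 len=4
Fragment 3: offset=9 len=4
Fragment 4: offset=2 len=3
Fragment 5: offset=0 len=2
Gaps: 5-8 15-16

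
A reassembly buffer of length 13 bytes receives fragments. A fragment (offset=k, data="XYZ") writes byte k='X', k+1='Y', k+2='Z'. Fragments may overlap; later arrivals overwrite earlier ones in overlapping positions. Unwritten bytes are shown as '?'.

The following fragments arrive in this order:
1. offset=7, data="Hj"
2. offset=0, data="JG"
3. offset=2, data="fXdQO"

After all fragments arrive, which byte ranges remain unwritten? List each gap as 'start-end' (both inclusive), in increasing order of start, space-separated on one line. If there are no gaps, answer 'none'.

Fragment 1: offset=7 len=2
Fragment 2: offset=0 len=2
Fragment 3: offset=2 len=5
Gaps: 9-12

Answer: 9-12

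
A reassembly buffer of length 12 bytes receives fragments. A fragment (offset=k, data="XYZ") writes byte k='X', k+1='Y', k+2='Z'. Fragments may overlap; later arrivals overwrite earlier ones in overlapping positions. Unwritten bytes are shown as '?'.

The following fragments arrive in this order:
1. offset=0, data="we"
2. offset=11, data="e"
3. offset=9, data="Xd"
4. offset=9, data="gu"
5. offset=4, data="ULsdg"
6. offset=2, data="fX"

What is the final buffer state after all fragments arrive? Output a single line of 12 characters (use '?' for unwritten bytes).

Answer: wefXULsdggue

Derivation:
Fragment 1: offset=0 data="we" -> buffer=we??????????
Fragment 2: offset=11 data="e" -> buffer=we?????????e
Fragment 3: offset=9 data="Xd" -> buffer=we???????Xde
Fragment 4: offset=9 data="gu" -> buffer=we???????gue
Fragment 5: offset=4 data="ULsdg" -> buffer=we??ULsdggue
Fragment 6: offset=2 data="fX" -> buffer=wefXULsdggue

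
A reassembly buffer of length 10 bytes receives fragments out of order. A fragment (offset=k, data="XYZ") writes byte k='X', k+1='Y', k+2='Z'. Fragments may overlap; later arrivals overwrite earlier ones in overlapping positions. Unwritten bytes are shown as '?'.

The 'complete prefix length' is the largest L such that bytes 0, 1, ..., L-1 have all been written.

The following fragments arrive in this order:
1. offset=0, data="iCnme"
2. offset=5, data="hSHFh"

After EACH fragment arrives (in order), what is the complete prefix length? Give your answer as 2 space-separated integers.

Fragment 1: offset=0 data="iCnme" -> buffer=iCnme????? -> prefix_len=5
Fragment 2: offset=5 data="hSHFh" -> buffer=iCnmehSHFh -> prefix_len=10

Answer: 5 10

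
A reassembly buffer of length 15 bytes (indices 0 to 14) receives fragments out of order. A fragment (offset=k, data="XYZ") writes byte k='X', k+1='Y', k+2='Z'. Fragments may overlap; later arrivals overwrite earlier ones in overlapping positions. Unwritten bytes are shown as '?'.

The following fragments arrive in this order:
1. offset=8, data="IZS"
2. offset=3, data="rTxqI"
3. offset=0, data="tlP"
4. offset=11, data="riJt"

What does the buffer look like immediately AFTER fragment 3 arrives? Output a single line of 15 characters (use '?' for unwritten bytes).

Fragment 1: offset=8 data="IZS" -> buffer=????????IZS????
Fragment 2: offset=3 data="rTxqI" -> buffer=???rTxqIIZS????
Fragment 3: offset=0 data="tlP" -> buffer=tlPrTxqIIZS????

Answer: tlPrTxqIIZS????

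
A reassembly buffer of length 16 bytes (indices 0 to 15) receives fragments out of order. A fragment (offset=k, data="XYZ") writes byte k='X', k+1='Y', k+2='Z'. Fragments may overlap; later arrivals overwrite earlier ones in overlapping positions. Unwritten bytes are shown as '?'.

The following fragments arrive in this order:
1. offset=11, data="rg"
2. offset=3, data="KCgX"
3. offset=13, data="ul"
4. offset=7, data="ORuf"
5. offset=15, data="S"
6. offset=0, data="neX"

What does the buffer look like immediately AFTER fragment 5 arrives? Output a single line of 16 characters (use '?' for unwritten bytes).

Answer: ???KCgXORufrgulS

Derivation:
Fragment 1: offset=11 data="rg" -> buffer=???????????rg???
Fragment 2: offset=3 data="KCgX" -> buffer=???KCgX????rg???
Fragment 3: offset=13 data="ul" -> buffer=???KCgX????rgul?
Fragment 4: offset=7 data="ORuf" -> buffer=???KCgXORufrgul?
Fragment 5: offset=15 data="S" -> buffer=???KCgXORufrgulS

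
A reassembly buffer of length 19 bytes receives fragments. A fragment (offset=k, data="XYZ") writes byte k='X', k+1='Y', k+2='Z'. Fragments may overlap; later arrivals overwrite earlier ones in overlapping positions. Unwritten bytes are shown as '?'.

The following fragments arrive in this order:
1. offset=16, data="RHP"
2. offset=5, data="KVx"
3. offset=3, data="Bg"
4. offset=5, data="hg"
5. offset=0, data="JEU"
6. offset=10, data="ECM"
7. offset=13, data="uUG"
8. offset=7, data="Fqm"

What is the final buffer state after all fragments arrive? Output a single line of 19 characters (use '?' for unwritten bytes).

Answer: JEUBghgFqmECMuUGRHP

Derivation:
Fragment 1: offset=16 data="RHP" -> buffer=????????????????RHP
Fragment 2: offset=5 data="KVx" -> buffer=?????KVx????????RHP
Fragment 3: offset=3 data="Bg" -> buffer=???BgKVx????????RHP
Fragment 4: offset=5 data="hg" -> buffer=???Bghgx????????RHP
Fragment 5: offset=0 data="JEU" -> buffer=JEUBghgx????????RHP
Fragment 6: offset=10 data="ECM" -> buffer=JEUBghgx??ECM???RHP
Fragment 7: offset=13 data="uUG" -> buffer=JEUBghgx??ECMuUGRHP
Fragment 8: offset=7 data="Fqm" -> buffer=JEUBghgFqmECMuUGRHP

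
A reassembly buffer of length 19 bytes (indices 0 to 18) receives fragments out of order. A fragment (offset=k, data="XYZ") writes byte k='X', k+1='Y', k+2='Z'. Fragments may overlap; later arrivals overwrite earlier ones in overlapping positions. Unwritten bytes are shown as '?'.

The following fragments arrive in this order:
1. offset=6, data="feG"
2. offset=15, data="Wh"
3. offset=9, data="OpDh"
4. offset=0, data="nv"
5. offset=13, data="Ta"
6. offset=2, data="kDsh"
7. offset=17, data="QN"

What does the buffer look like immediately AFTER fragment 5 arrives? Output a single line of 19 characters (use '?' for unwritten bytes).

Answer: nv????feGOpDhTaWh??

Derivation:
Fragment 1: offset=6 data="feG" -> buffer=??????feG??????????
Fragment 2: offset=15 data="Wh" -> buffer=??????feG??????Wh??
Fragment 3: offset=9 data="OpDh" -> buffer=??????feGOpDh??Wh??
Fragment 4: offset=0 data="nv" -> buffer=nv????feGOpDh??Wh??
Fragment 5: offset=13 data="Ta" -> buffer=nv????feGOpDhTaWh??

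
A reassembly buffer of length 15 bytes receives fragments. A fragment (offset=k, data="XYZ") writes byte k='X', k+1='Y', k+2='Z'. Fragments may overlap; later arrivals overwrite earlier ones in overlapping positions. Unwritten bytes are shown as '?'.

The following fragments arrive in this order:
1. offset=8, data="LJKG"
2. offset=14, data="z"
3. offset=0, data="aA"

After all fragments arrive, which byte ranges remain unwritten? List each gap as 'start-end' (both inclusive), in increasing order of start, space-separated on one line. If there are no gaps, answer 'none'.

Answer: 2-7 12-13

Derivation:
Fragment 1: offset=8 len=4
Fragment 2: offset=14 len=1
Fragment 3: offset=0 len=2
Gaps: 2-7 12-13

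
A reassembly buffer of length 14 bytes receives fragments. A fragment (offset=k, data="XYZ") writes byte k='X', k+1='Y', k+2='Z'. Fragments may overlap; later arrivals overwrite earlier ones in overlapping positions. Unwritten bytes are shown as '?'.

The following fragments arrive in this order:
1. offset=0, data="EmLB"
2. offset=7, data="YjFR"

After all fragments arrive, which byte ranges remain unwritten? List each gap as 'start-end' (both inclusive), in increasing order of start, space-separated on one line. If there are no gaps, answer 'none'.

Fragment 1: offset=0 len=4
Fragment 2: offset=7 len=4
Gaps: 4-6 11-13

Answer: 4-6 11-13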